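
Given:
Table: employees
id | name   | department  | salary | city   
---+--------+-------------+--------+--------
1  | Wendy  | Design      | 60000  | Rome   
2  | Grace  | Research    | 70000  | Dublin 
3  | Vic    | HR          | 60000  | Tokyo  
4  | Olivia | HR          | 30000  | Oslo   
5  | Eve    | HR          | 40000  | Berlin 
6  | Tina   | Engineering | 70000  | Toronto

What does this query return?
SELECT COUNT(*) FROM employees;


COUNT(*) counts all rows

6


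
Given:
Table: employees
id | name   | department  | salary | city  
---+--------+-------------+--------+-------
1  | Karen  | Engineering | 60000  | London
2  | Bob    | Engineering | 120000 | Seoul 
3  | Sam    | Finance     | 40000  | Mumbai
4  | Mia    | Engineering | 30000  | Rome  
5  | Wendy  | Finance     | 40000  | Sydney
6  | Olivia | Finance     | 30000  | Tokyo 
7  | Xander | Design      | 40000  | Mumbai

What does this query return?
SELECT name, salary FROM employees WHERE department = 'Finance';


Filtering: department = 'Finance'
Matching rows: 3

3 rows:
Sam, 40000
Wendy, 40000
Olivia, 30000


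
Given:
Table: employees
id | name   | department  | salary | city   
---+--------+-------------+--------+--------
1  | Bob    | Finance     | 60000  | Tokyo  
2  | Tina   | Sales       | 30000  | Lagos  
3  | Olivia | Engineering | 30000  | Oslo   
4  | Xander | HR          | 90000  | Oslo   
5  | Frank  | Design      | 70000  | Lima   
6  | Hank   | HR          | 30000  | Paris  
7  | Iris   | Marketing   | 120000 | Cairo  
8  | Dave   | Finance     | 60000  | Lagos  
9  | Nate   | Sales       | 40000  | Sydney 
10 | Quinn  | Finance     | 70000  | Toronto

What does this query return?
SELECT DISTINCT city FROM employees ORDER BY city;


All 'city' values (row order): Tokyo, Lagos, Oslo, Oslo, Lima, Paris, Cairo, Lagos, Sydney, Toronto
Removing duplicates leaves 8 unique value(s).

8 values:
Cairo
Lagos
Lima
Oslo
Paris
Sydney
Tokyo
Toronto


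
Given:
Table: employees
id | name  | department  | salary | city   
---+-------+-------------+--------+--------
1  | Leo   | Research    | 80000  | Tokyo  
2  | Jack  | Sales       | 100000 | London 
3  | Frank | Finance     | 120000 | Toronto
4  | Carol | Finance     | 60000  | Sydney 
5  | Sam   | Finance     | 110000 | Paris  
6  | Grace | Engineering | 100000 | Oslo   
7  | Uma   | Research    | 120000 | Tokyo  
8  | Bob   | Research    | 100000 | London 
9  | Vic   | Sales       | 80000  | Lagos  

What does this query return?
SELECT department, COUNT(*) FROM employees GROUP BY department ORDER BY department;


Assigning each row to its department group:
  Leo -> Research
  Jack -> Sales
  Frank -> Finance
  Carol -> Finance
  Sam -> Finance
  Grace -> Engineering
  Uma -> Research
  Bob -> Research
  Vic -> Sales


4 groups:
Engineering, 1
Finance, 3
Research, 3
Sales, 2


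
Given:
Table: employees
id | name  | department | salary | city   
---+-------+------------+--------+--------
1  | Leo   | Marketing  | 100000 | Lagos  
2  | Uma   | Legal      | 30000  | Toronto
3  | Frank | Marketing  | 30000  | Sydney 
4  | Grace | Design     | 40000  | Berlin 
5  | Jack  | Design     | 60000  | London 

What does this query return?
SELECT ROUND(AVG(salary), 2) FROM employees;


SUM(salary) = 260000
COUNT = 5
ROUND(AVG, 2) = ROUND(260000 / 5, 2) = 52000.0

52000.0


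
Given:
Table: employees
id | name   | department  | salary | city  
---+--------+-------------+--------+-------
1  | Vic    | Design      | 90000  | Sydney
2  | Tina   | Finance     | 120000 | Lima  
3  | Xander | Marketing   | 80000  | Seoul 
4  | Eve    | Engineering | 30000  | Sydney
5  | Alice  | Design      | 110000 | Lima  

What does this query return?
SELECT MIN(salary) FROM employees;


Salaries: 90000, 120000, 80000, 30000, 110000
MIN = 30000

30000


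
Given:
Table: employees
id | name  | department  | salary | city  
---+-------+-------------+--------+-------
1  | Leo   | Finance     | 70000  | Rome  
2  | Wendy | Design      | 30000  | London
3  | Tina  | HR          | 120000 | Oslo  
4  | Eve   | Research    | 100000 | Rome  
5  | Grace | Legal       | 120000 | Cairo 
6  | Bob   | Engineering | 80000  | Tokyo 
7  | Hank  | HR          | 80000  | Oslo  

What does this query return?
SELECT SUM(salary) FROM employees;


SUM(salary) = 70000 + 30000 + 120000 + 100000 + 120000 + 80000 + 80000 = 600000

600000


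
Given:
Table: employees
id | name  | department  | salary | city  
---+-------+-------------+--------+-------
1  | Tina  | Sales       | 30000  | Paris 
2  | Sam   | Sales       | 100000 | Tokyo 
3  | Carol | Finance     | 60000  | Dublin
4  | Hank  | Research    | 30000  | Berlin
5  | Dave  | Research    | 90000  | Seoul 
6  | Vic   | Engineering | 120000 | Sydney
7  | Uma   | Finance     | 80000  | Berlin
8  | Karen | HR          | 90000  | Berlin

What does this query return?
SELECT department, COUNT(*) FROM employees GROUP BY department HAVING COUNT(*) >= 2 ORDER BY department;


Groups with count >= 2:
  Finance: 2 -> PASS
  Research: 2 -> PASS
  Sales: 2 -> PASS
  Engineering: 1 -> filtered out
  HR: 1 -> filtered out


3 groups:
Finance, 2
Research, 2
Sales, 2


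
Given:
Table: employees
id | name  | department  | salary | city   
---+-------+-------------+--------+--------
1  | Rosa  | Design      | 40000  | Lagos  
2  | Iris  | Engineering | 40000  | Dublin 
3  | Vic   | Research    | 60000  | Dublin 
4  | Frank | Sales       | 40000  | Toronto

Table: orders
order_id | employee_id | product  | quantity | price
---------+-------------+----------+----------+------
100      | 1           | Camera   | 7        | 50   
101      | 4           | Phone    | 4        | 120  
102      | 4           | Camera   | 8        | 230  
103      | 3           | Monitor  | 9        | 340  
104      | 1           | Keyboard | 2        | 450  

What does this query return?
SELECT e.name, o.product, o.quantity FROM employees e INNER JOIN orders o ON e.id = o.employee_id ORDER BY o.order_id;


Joining employees.id = orders.employee_id:
  employee Rosa (id=1) -> order Camera
  employee Frank (id=4) -> order Phone
  employee Frank (id=4) -> order Camera
  employee Vic (id=3) -> order Monitor
  employee Rosa (id=1) -> order Keyboard


5 rows:
Rosa, Camera, 7
Frank, Phone, 4
Frank, Camera, 8
Vic, Monitor, 9
Rosa, Keyboard, 2


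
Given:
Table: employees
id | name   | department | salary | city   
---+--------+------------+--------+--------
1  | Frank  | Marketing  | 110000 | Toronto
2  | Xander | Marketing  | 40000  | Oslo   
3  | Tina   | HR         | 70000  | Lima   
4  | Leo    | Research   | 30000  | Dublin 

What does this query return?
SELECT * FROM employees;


SELECT * returns all 4 rows with all columns

4 rows:
1, Frank, Marketing, 110000, Toronto
2, Xander, Marketing, 40000, Oslo
3, Tina, HR, 70000, Lima
4, Leo, Research, 30000, Dublin


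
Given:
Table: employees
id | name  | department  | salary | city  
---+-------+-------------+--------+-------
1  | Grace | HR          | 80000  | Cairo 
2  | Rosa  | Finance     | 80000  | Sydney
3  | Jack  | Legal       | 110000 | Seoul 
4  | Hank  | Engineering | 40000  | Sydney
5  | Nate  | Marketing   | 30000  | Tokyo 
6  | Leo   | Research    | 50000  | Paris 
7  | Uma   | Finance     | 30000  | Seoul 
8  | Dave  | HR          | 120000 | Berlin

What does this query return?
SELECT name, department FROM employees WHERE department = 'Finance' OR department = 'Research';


Filtering: department = 'Finance' OR 'Research'
Matching: 3 rows

3 rows:
Rosa, Finance
Leo, Research
Uma, Finance


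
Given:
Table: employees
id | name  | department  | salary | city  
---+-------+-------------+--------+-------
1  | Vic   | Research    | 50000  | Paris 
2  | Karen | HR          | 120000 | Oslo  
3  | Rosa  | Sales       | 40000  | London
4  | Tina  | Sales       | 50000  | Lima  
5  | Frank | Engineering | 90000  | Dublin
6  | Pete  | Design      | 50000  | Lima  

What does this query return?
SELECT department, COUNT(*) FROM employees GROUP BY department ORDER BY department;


Assigning each row to its department group:
  Vic -> Research
  Karen -> HR
  Rosa -> Sales
  Tina -> Sales
  Frank -> Engineering
  Pete -> Design


5 groups:
Design, 1
Engineering, 1
HR, 1
Research, 1
Sales, 2


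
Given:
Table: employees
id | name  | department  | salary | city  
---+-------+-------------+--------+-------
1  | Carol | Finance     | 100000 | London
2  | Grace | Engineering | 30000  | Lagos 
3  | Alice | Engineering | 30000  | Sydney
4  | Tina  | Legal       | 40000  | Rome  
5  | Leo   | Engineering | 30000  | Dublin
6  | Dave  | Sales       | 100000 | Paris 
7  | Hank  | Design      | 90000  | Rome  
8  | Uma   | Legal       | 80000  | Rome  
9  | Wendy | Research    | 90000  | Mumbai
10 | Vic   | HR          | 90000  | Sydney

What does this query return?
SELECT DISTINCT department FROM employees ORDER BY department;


All 'department' values (row order): Finance, Engineering, Engineering, Legal, Engineering, Sales, Design, Legal, Research, HR
Removing duplicates leaves 7 unique value(s).

7 values:
Design
Engineering
Finance
HR
Legal
Research
Sales


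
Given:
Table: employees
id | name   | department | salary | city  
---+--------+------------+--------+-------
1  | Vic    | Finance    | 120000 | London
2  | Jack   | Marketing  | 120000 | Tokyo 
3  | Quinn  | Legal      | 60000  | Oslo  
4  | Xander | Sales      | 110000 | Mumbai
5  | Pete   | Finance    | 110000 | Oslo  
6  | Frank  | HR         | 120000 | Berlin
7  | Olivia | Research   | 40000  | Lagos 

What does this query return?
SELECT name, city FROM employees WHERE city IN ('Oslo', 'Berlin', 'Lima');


Filtering: city IN ('Oslo', 'Berlin', 'Lima')
Matching: 3 rows

3 rows:
Quinn, Oslo
Pete, Oslo
Frank, Berlin


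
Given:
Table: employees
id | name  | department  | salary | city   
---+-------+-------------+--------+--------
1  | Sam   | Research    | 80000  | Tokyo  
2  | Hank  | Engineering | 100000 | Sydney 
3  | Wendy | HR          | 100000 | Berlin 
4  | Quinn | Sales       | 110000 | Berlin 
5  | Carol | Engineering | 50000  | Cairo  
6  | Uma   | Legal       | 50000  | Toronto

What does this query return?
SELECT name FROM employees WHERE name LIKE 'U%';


LIKE 'U%' matches names starting with 'U'
Matching: 1

1 rows:
Uma


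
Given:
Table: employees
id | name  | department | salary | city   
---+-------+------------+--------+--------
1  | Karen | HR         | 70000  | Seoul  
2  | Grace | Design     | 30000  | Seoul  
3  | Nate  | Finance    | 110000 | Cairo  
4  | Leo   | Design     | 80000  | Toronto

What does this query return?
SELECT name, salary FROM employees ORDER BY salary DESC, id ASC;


Sorting by salary DESC, then id ASC for ties

4 rows:
Nate, 110000
Leo, 80000
Karen, 70000
Grace, 30000


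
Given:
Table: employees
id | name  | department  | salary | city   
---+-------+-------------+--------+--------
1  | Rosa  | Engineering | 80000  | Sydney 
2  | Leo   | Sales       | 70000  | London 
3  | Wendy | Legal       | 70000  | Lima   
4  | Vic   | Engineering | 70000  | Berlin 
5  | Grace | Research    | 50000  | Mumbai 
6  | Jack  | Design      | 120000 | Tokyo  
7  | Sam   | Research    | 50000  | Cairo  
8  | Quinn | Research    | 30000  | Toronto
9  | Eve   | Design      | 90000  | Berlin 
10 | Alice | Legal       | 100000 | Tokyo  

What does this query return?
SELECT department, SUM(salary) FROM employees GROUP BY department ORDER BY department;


Summing salary within each department:
  Design: 120000 + 90000 = 210000
  Engineering: 80000 + 70000 = 150000
  Legal: 70000 + 100000 = 170000
  Research: 50000 + 50000 + 30000 = 130000
  Sales: 70000 = 70000


5 groups:
Design, 210000
Engineering, 150000
Legal, 170000
Research, 130000
Sales, 70000


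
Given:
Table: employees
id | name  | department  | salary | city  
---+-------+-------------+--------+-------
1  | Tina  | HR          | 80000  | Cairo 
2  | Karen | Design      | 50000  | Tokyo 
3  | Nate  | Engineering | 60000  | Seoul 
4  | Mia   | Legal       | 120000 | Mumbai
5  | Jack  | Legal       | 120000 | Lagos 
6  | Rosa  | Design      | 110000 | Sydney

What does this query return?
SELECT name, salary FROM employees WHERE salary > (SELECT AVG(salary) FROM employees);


Subquery: AVG(salary) = 90000.0
Filtering: salary > 90000.0
  Mia (120000) -> MATCH
  Jack (120000) -> MATCH
  Rosa (110000) -> MATCH


3 rows:
Mia, 120000
Jack, 120000
Rosa, 110000


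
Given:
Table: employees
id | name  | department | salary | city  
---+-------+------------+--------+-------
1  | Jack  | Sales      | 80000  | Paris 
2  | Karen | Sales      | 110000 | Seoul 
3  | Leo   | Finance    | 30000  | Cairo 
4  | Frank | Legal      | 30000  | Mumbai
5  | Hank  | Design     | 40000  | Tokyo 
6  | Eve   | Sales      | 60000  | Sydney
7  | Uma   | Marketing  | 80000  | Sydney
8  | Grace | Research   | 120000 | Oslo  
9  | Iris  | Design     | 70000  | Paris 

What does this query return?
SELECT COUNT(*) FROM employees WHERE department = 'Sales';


Counting rows where department = 'Sales'
  Jack -> MATCH
  Karen -> MATCH
  Eve -> MATCH


3


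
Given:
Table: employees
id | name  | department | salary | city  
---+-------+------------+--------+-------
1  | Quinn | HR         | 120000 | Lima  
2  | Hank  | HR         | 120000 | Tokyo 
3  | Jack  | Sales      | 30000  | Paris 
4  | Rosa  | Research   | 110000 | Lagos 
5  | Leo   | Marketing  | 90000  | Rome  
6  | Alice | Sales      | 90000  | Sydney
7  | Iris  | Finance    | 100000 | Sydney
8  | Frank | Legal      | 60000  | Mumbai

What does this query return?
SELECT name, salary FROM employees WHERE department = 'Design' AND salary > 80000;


Filtering: department = 'Design' AND salary > 80000
Matching: 0 rows

Empty result set (0 rows)


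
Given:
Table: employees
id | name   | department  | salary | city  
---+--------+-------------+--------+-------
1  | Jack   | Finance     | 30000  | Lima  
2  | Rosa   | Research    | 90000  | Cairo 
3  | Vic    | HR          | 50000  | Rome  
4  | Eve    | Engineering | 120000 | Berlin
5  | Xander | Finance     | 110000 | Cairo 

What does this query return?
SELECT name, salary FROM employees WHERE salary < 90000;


Filtering: salary < 90000
Matching: 2 rows

2 rows:
Jack, 30000
Vic, 50000


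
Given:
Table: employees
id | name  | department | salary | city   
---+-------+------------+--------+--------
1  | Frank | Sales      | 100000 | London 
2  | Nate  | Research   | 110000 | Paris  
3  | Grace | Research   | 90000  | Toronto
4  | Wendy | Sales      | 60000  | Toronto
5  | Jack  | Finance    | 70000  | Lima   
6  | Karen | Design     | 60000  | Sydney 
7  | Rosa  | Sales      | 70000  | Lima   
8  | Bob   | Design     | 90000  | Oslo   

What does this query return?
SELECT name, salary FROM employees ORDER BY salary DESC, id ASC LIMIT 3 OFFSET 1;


Sort by salary DESC (id ASC tiebreak), then skip 1 and take 3
Rows 2 through 4

3 rows:
Frank, 100000
Grace, 90000
Bob, 90000


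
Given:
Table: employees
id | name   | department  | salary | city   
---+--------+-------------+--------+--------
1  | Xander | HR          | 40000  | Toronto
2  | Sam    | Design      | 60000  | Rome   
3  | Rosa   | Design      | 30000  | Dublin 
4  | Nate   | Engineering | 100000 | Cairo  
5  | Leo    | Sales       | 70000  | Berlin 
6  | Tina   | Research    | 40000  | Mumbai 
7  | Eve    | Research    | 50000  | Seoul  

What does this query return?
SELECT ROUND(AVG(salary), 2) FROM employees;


SUM(salary) = 390000
COUNT = 7
ROUND(AVG, 2) = ROUND(390000 / 7, 2) = 55714.29

55714.29


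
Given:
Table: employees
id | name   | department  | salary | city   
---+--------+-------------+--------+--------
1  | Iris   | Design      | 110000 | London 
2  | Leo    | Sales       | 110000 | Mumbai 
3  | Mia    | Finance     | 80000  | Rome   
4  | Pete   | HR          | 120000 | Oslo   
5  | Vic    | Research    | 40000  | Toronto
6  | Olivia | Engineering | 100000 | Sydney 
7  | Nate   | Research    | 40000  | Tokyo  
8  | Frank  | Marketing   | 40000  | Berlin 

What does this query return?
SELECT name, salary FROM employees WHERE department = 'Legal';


Filtering: department = 'Legal'
Matching rows: 0

Empty result set (0 rows)


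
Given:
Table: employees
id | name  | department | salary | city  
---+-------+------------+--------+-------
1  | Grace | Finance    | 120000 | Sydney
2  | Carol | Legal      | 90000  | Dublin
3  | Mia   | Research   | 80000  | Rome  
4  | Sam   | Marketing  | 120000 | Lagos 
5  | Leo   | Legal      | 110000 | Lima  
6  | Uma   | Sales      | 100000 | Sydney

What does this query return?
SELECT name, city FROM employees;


Projecting columns: name, city

6 rows:
Grace, Sydney
Carol, Dublin
Mia, Rome
Sam, Lagos
Leo, Lima
Uma, Sydney


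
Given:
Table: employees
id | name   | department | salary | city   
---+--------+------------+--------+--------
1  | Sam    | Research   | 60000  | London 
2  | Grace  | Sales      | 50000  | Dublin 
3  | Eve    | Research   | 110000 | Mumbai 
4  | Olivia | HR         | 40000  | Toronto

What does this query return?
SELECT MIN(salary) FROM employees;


Salaries: 60000, 50000, 110000, 40000
MIN = 40000

40000


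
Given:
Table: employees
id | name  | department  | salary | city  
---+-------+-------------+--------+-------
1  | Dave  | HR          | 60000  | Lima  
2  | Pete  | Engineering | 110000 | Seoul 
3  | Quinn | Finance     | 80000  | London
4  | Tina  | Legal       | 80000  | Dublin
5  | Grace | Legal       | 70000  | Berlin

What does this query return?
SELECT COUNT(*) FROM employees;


COUNT(*) counts all rows

5


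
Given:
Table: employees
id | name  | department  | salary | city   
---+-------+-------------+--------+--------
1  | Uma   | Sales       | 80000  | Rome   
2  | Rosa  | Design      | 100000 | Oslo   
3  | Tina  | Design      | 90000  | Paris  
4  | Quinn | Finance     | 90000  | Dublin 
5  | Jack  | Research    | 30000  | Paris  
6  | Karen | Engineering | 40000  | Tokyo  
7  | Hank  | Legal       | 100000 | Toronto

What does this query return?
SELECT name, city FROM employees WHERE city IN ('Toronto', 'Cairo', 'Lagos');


Filtering: city IN ('Toronto', 'Cairo', 'Lagos')
Matching: 1 rows

1 rows:
Hank, Toronto


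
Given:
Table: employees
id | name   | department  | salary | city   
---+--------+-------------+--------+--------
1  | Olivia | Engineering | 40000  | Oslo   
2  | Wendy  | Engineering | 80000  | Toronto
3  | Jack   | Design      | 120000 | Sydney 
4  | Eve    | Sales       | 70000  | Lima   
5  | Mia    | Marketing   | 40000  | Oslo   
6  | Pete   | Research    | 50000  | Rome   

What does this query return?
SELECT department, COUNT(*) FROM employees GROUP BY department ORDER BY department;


Assigning each row to its department group:
  Olivia -> Engineering
  Wendy -> Engineering
  Jack -> Design
  Eve -> Sales
  Mia -> Marketing
  Pete -> Research


5 groups:
Design, 1
Engineering, 2
Marketing, 1
Research, 1
Sales, 1


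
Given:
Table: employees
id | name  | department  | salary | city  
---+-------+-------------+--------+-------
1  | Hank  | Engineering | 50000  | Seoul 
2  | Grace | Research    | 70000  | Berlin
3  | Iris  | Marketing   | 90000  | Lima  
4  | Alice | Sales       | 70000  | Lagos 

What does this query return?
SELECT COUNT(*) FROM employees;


COUNT(*) counts all rows

4


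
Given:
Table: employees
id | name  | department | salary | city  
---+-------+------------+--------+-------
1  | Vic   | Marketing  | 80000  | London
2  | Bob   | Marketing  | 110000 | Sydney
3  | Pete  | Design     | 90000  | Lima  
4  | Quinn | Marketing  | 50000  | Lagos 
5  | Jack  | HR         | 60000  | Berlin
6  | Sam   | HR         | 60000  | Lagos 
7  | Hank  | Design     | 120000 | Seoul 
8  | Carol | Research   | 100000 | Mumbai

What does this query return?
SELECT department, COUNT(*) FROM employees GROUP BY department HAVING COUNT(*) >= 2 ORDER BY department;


Groups with count >= 2:
  Design: 2 -> PASS
  HR: 2 -> PASS
  Marketing: 3 -> PASS
  Research: 1 -> filtered out


3 groups:
Design, 2
HR, 2
Marketing, 3


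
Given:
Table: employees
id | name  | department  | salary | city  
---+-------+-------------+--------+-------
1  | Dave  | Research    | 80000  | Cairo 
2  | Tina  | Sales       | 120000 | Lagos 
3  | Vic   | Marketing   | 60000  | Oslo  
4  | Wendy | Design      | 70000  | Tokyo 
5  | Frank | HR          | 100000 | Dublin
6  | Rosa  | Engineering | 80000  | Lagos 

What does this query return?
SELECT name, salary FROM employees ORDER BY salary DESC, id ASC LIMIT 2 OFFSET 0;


Sort by salary DESC (id ASC tiebreak), then skip 0 and take 2
Rows 1 through 2

2 rows:
Tina, 120000
Frank, 100000


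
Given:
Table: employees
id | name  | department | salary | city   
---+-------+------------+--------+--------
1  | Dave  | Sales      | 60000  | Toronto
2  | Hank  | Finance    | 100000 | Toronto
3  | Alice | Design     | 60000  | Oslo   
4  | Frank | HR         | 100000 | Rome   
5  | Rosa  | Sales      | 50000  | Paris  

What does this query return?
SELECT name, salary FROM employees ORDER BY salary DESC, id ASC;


Sorting by salary DESC, then id ASC for ties

5 rows:
Hank, 100000
Frank, 100000
Dave, 60000
Alice, 60000
Rosa, 50000


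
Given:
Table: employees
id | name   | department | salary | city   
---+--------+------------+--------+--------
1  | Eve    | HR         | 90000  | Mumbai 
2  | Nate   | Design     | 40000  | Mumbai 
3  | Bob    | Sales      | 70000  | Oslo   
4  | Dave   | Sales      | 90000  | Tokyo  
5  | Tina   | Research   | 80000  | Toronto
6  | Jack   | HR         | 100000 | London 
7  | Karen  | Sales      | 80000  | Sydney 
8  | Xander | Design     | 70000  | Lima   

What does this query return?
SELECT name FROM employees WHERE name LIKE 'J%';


LIKE 'J%' matches names starting with 'J'
Matching: 1

1 rows:
Jack


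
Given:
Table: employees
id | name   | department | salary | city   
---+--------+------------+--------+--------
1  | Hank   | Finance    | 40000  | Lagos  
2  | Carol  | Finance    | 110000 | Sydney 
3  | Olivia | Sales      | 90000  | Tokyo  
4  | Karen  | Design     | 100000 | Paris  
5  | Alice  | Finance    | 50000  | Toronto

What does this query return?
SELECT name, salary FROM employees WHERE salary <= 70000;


Filtering: salary <= 70000
Matching: 2 rows

2 rows:
Hank, 40000
Alice, 50000


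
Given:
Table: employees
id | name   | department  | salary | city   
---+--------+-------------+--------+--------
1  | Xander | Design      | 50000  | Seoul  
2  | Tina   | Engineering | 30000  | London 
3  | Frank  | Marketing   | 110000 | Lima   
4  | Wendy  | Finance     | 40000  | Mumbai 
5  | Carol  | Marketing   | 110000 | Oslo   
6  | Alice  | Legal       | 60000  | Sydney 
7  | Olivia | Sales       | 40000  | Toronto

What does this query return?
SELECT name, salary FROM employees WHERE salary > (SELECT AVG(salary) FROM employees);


Subquery: AVG(salary) = 62857.14
Filtering: salary > 62857.14
  Frank (110000) -> MATCH
  Carol (110000) -> MATCH


2 rows:
Frank, 110000
Carol, 110000


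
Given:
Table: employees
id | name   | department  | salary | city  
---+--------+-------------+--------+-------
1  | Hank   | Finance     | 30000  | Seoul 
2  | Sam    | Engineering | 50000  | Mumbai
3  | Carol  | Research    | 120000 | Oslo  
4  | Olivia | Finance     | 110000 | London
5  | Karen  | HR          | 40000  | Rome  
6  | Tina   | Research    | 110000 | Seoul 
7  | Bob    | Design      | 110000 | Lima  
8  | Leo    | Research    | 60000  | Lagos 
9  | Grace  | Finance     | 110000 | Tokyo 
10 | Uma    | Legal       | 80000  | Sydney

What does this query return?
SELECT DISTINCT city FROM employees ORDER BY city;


All 'city' values (row order): Seoul, Mumbai, Oslo, London, Rome, Seoul, Lima, Lagos, Tokyo, Sydney
Removing duplicates leaves 9 unique value(s).

9 values:
Lagos
Lima
London
Mumbai
Oslo
Rome
Seoul
Sydney
Tokyo


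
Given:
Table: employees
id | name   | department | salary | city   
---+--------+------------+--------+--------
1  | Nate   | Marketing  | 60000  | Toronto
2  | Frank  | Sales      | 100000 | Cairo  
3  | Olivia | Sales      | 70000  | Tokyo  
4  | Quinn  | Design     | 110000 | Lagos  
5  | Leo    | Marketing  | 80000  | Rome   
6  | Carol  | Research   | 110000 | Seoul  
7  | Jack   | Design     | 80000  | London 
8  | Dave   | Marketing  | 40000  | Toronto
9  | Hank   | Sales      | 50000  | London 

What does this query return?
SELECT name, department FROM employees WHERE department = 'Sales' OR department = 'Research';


Filtering: department = 'Sales' OR 'Research'
Matching: 4 rows

4 rows:
Frank, Sales
Olivia, Sales
Carol, Research
Hank, Sales


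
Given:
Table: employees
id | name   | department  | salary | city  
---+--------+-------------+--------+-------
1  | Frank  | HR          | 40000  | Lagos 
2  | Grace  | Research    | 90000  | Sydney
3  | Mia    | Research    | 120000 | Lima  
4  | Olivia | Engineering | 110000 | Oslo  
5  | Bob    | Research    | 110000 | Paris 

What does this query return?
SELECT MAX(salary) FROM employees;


Salaries: 40000, 90000, 120000, 110000, 110000
MAX = 120000

120000


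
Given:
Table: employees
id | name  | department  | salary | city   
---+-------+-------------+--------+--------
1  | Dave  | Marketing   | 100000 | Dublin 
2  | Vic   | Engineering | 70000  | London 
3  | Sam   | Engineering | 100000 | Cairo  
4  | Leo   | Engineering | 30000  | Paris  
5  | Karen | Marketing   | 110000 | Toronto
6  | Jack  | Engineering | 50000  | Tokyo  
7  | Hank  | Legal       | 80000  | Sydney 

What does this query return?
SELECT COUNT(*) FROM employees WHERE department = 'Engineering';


Counting rows where department = 'Engineering'
  Vic -> MATCH
  Sam -> MATCH
  Leo -> MATCH
  Jack -> MATCH


4


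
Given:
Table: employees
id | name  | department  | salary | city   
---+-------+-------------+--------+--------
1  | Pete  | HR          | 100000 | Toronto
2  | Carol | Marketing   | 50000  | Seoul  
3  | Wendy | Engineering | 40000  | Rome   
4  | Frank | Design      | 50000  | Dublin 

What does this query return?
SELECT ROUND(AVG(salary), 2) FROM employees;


SUM(salary) = 240000
COUNT = 4
ROUND(AVG, 2) = ROUND(240000 / 4, 2) = 60000.0

60000.0


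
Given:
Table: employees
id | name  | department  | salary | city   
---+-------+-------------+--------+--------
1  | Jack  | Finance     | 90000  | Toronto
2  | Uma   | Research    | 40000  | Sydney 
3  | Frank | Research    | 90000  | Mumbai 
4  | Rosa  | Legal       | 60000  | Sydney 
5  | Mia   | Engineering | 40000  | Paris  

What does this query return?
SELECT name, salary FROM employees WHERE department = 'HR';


Filtering: department = 'HR'
Matching rows: 0

Empty result set (0 rows)


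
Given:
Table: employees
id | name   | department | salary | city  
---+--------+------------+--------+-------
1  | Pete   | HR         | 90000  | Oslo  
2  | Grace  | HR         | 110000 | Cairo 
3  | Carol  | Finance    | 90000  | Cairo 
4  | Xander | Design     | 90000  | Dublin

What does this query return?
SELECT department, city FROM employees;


Projecting columns: department, city

4 rows:
HR, Oslo
HR, Cairo
Finance, Cairo
Design, Dublin


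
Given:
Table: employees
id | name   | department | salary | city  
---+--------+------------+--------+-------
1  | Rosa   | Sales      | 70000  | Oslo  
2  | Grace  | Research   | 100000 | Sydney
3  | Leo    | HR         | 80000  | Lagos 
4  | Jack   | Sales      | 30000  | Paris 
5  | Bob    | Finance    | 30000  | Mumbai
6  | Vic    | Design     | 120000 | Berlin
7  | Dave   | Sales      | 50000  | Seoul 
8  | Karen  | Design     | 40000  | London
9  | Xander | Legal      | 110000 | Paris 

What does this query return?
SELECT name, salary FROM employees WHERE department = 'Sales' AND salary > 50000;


Filtering: department = 'Sales' AND salary > 50000
Matching: 1 rows

1 rows:
Rosa, 70000


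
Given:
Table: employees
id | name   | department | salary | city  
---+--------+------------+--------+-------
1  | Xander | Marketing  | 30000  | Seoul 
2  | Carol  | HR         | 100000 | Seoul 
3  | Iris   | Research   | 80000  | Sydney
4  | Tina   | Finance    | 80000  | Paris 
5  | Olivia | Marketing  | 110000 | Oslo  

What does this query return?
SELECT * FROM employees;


SELECT * returns all 5 rows with all columns

5 rows:
1, Xander, Marketing, 30000, Seoul
2, Carol, HR, 100000, Seoul
3, Iris, Research, 80000, Sydney
4, Tina, Finance, 80000, Paris
5, Olivia, Marketing, 110000, Oslo


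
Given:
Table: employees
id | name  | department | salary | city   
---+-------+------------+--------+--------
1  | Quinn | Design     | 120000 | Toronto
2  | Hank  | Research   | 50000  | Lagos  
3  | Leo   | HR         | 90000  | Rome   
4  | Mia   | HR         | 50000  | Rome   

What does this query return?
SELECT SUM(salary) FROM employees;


SUM(salary) = 120000 + 50000 + 90000 + 50000 = 310000

310000


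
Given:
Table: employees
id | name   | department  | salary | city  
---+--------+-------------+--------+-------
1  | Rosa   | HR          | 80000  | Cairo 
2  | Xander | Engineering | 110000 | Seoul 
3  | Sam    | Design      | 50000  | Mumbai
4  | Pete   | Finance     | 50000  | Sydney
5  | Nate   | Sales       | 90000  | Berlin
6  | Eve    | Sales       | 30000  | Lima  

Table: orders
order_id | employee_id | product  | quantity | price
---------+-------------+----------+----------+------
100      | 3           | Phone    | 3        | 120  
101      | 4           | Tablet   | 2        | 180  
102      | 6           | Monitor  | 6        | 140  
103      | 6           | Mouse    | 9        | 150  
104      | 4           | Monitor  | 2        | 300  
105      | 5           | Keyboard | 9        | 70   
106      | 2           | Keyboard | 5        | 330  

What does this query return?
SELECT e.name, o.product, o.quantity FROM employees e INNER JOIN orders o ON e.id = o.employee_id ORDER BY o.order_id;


Joining employees.id = orders.employee_id:
  employee Sam (id=3) -> order Phone
  employee Pete (id=4) -> order Tablet
  employee Eve (id=6) -> order Monitor
  employee Eve (id=6) -> order Mouse
  employee Pete (id=4) -> order Monitor
  employee Nate (id=5) -> order Keyboard
  employee Xander (id=2) -> order Keyboard


7 rows:
Sam, Phone, 3
Pete, Tablet, 2
Eve, Monitor, 6
Eve, Mouse, 9
Pete, Monitor, 2
Nate, Keyboard, 9
Xander, Keyboard, 5


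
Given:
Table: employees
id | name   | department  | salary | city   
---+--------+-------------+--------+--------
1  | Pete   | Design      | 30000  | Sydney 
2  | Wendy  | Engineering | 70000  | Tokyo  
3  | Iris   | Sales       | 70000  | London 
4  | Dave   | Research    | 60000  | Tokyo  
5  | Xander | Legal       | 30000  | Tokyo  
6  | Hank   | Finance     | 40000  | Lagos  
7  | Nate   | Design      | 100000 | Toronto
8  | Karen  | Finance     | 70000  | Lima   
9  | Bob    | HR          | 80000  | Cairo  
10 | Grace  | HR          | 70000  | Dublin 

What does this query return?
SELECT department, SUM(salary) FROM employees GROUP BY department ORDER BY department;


Summing salary within each department:
  Design: 30000 + 100000 = 130000
  Engineering: 70000 = 70000
  Finance: 40000 + 70000 = 110000
  HR: 80000 + 70000 = 150000
  Legal: 30000 = 30000
  Research: 60000 = 60000
  Sales: 70000 = 70000


7 groups:
Design, 130000
Engineering, 70000
Finance, 110000
HR, 150000
Legal, 30000
Research, 60000
Sales, 70000


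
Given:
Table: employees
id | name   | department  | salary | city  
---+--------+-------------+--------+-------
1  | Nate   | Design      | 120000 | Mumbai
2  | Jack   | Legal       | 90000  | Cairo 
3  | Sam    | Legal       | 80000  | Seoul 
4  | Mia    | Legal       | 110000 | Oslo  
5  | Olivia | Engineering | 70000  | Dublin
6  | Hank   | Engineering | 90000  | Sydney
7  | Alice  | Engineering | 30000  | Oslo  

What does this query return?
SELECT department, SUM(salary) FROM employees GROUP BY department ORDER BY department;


Summing salary within each department:
  Design: 120000 = 120000
  Engineering: 70000 + 90000 + 30000 = 190000
  Legal: 90000 + 80000 + 110000 = 280000


3 groups:
Design, 120000
Engineering, 190000
Legal, 280000


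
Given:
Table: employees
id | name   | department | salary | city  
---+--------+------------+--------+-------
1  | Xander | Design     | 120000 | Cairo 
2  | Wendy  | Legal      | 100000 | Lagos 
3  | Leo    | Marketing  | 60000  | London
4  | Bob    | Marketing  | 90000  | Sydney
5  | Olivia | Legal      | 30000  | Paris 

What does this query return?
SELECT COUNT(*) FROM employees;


COUNT(*) counts all rows

5


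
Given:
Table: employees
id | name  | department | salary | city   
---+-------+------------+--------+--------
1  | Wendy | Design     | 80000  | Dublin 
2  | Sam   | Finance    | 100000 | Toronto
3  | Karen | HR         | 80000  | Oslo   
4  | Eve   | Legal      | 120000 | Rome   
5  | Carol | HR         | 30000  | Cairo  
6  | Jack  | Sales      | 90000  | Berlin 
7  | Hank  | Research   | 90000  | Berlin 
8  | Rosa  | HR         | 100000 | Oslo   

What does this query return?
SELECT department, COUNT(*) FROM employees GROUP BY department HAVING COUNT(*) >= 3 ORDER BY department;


Groups with count >= 3:
  HR: 3 -> PASS
  Design: 1 -> filtered out
  Finance: 1 -> filtered out
  Legal: 1 -> filtered out
  Research: 1 -> filtered out
  Sales: 1 -> filtered out


1 groups:
HR, 3


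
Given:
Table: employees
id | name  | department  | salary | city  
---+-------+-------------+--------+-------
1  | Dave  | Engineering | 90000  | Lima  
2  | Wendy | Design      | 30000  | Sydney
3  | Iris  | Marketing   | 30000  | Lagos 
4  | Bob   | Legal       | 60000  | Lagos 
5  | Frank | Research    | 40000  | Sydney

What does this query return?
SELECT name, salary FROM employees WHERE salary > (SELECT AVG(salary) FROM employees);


Subquery: AVG(salary) = 50000.0
Filtering: salary > 50000.0
  Dave (90000) -> MATCH
  Bob (60000) -> MATCH


2 rows:
Dave, 90000
Bob, 60000


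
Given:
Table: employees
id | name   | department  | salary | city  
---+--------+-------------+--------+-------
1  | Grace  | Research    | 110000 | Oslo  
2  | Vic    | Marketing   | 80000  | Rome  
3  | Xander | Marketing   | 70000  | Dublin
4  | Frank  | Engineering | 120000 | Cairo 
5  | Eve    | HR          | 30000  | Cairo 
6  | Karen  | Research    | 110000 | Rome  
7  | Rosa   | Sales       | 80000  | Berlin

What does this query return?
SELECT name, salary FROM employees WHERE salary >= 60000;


Filtering: salary >= 60000
Matching: 6 rows

6 rows:
Grace, 110000
Vic, 80000
Xander, 70000
Frank, 120000
Karen, 110000
Rosa, 80000


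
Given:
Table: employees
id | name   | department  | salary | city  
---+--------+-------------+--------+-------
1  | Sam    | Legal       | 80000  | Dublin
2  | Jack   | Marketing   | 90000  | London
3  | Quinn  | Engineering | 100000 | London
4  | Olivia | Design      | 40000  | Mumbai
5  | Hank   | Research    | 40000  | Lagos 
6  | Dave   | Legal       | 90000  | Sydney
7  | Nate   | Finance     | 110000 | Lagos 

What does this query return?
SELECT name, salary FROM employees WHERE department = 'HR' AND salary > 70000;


Filtering: department = 'HR' AND salary > 70000
Matching: 0 rows

Empty result set (0 rows)


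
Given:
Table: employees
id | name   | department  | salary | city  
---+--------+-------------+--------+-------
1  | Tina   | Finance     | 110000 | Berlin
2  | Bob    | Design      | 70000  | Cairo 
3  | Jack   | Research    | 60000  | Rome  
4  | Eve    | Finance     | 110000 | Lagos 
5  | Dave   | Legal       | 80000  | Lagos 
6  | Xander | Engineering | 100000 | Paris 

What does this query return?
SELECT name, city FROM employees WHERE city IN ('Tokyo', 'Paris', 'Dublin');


Filtering: city IN ('Tokyo', 'Paris', 'Dublin')
Matching: 1 rows

1 rows:
Xander, Paris


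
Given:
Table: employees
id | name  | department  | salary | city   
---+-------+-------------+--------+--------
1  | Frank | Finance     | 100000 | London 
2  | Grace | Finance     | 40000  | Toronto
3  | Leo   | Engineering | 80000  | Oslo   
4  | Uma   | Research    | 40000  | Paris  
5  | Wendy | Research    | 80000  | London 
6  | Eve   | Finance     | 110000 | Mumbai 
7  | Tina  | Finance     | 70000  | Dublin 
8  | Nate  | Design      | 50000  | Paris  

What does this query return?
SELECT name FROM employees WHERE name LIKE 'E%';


LIKE 'E%' matches names starting with 'E'
Matching: 1

1 rows:
Eve


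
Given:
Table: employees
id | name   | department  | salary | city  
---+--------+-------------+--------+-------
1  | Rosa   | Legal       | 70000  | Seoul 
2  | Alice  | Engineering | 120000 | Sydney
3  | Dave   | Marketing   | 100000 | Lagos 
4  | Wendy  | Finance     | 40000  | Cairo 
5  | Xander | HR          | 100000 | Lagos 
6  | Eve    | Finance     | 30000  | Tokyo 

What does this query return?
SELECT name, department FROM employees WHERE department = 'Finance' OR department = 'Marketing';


Filtering: department = 'Finance' OR 'Marketing'
Matching: 3 rows

3 rows:
Dave, Marketing
Wendy, Finance
Eve, Finance


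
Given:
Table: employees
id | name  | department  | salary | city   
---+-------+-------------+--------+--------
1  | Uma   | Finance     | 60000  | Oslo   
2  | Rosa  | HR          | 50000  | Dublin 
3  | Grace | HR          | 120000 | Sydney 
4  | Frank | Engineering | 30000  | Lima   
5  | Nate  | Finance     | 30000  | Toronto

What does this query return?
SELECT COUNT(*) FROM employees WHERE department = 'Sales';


Counting rows where department = 'Sales'


0


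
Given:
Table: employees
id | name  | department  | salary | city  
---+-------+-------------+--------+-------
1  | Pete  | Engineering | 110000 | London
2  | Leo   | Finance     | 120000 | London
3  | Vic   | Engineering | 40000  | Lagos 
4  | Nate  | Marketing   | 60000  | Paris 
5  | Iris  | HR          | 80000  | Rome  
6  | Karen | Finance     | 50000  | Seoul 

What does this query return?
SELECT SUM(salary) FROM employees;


SUM(salary) = 110000 + 120000 + 40000 + 60000 + 80000 + 50000 = 460000

460000


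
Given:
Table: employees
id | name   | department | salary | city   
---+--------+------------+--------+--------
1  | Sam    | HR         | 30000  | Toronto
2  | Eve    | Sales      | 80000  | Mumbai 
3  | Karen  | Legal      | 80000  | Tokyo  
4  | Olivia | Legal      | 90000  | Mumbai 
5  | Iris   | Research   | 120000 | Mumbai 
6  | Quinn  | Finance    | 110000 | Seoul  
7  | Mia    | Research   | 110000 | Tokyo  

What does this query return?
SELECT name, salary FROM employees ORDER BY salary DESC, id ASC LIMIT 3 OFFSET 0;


Sort by salary DESC (id ASC tiebreak), then skip 0 and take 3
Rows 1 through 3

3 rows:
Iris, 120000
Quinn, 110000
Mia, 110000


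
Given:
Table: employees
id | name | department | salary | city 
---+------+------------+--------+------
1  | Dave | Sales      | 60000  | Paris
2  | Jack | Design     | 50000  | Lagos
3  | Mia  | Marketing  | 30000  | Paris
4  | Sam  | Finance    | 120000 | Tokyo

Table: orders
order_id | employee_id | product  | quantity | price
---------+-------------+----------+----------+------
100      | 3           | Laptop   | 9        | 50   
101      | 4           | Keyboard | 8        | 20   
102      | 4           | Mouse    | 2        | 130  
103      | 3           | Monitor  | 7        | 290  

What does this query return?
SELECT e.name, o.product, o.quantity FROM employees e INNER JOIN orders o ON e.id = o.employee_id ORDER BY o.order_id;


Joining employees.id = orders.employee_id:
  employee Mia (id=3) -> order Laptop
  employee Sam (id=4) -> order Keyboard
  employee Sam (id=4) -> order Mouse
  employee Mia (id=3) -> order Monitor


4 rows:
Mia, Laptop, 9
Sam, Keyboard, 8
Sam, Mouse, 2
Mia, Monitor, 7


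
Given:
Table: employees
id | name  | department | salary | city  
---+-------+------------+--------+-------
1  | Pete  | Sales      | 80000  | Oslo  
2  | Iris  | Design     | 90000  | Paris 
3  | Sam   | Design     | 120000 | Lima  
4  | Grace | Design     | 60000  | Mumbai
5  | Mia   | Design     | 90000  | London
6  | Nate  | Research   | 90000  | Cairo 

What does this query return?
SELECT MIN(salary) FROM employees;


Salaries: 80000, 90000, 120000, 60000, 90000, 90000
MIN = 60000

60000
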